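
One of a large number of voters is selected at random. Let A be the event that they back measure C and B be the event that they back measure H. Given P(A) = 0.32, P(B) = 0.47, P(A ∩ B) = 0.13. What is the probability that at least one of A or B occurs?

0.66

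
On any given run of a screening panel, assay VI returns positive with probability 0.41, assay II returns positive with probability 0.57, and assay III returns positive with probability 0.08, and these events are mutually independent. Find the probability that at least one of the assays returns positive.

Independence gives P(none) = ∏(1 − pᵢ).
P(none) = (1 − 0.41) × (1 − 0.57) × (1 − 0.08) = 0.59 × 0.43 × 0.92 = 0.233404
P(at least one) = 1 − 0.233404 = 0.766596

0.766596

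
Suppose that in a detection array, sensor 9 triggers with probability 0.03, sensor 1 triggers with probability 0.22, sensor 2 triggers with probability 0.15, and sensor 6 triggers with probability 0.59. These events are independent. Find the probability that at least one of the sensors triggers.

0.7363249

P(none) = (1 − 0.03) × (1 − 0.22) × (1 − 0.15) × (1 − 0.59) = 0.97 × 0.78 × 0.85 × 0.41 = 0.2636751
P(at least one) = 1 − 0.2636751 = 0.7363249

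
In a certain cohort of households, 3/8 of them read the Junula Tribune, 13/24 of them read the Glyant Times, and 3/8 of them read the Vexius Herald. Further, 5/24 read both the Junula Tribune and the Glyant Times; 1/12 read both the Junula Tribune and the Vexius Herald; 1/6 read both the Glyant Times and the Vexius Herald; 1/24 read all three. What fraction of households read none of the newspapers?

1/8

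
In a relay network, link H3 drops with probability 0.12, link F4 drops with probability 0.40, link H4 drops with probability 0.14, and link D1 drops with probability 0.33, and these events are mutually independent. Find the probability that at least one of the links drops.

P(none) = (1 − 0.12) × (1 − 0.40) × (1 − 0.14) × (1 − 0.33) = 0.88 × 0.60 × 0.86 × 0.67 = 0.3042336
P(at least one) = 1 − 0.3042336 = 0.6957664

0.6957664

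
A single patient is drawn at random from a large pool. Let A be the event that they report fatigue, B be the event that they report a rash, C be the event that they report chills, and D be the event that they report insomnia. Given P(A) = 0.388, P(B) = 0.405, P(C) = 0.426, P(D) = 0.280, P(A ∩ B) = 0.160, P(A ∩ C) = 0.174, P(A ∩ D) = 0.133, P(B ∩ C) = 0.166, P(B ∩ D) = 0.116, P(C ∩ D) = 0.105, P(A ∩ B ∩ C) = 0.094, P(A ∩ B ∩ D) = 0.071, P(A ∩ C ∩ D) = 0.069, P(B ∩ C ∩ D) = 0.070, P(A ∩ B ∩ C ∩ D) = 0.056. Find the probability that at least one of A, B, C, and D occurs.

0.893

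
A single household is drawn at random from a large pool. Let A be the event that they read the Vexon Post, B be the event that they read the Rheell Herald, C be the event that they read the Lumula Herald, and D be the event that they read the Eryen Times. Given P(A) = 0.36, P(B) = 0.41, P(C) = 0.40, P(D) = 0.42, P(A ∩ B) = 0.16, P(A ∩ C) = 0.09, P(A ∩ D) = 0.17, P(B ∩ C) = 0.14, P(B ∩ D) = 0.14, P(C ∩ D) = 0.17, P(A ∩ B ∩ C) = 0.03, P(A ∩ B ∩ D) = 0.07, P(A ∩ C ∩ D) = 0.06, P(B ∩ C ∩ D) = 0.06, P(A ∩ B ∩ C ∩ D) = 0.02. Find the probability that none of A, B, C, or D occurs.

P(A ∪ B ∪ C ∪ D) = 0.36 + 0.41 + 0.40 + 0.42 − 0.16 − 0.09 − 0.17 − 0.14 − 0.14 − 0.17 + 0.03 + 0.07 + 0.06 + 0.06 − 0.02 = 0.92
P(none) = 1 − 0.92 = 0.08

0.08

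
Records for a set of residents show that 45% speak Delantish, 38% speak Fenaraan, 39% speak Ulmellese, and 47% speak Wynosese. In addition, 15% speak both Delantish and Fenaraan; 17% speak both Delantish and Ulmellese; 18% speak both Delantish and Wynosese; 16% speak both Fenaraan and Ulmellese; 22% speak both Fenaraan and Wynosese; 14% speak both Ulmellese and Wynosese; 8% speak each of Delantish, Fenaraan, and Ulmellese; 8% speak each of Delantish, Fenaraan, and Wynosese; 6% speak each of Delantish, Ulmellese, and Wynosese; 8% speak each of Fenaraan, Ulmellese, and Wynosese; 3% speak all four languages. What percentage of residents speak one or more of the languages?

94%

Apply inclusion-exclusion:
P(at least one) = 45 + 38 + 39 + 47 − 15 − 17 − 18 − 16 − 22 − 14 + 8 + 8 + 6 + 8 − 3 = 94%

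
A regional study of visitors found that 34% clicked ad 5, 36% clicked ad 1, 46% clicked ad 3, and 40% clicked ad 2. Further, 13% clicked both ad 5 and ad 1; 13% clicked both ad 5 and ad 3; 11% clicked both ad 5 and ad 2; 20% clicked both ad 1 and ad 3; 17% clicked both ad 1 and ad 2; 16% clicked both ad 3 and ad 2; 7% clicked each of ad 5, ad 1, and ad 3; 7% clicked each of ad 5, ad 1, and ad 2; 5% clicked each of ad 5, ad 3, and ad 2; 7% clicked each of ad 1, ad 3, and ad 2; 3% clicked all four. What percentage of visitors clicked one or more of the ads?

89%

P(union) = 34 + 36 + 46 + 40 − 13 − 13 − 11 − 20 − 17 − 16 + 7 + 7 + 5 + 7 − 3 = 89%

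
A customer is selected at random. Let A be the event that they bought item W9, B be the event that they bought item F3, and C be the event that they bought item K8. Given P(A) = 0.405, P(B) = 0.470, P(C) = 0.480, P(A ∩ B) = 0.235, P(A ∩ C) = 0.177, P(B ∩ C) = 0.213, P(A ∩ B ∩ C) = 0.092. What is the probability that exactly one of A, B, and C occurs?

0.381

By inclusion–exclusion (exactly-one form):
P(exactly one) = 0.405 + 0.470 + 0.480 − 2·0.235 − 2·0.177 − 2·0.213 + 3·0.092 = 0.381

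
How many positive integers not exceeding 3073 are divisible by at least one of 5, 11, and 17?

Using inclusion–exclusion:
⌊3073/5⌋ + ⌊3073/11⌋ + ⌊3073/17⌋ − ⌊3073/55⌋ − ⌊3073/85⌋ − ⌊3073/187⌋ + ⌊3073/935⌋ = 614 + 279 + 180 − 55 − 36 − 16 + 3 = 969

969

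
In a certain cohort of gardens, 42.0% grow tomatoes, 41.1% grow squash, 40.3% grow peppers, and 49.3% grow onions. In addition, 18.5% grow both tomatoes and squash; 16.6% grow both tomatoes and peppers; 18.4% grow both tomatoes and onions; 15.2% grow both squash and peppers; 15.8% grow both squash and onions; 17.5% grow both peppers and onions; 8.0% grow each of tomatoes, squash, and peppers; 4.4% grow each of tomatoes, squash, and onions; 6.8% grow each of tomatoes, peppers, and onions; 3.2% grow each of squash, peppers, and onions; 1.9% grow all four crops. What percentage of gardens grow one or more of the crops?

91.2%

P(≥1) = 42.0 + 41.1 + 40.3 + 49.3 − 18.5 − 16.6 − 18.4 − 15.2 − 15.8 − 17.5 + 8.0 + 4.4 + 6.8 + 3.2 − 1.9 = 91.2%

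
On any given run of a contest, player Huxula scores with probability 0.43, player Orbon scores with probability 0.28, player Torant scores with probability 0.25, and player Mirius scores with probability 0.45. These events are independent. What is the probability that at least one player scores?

0.83071

Since the events are independent, P(none) is the product of the individual non-occurrence probabilities.
P(none) = (1 − 0.43) × (1 − 0.28) × (1 − 0.25) × (1 − 0.45) = 0.57 × 0.72 × 0.75 × 0.55 = 0.16929
P(at least one) = 1 − 0.16929 = 0.83071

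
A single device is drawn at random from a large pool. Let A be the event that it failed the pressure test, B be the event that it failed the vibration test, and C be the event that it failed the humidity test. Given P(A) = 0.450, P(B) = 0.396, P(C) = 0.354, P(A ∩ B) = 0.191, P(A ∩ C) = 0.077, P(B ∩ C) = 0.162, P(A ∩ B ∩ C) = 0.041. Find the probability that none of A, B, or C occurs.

P(A ∪ B ∪ C) = 0.450 + 0.396 + 0.354 − 0.191 − 0.077 − 0.162 + 0.041 = 0.811
P(none) = 1 − 0.811 = 0.189

0.189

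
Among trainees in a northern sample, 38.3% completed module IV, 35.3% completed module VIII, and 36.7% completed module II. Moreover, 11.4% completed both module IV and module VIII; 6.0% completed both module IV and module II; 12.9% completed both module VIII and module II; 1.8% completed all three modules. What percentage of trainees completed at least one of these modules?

81.8%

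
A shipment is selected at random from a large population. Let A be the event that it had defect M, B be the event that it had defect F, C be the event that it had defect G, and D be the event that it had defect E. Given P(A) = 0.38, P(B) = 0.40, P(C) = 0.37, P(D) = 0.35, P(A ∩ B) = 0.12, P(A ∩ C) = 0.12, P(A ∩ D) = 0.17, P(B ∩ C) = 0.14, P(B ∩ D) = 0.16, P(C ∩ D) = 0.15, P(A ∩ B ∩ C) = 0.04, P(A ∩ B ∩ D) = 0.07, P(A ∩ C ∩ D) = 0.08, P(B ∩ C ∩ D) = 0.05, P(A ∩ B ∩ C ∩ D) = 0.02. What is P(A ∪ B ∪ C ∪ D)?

0.86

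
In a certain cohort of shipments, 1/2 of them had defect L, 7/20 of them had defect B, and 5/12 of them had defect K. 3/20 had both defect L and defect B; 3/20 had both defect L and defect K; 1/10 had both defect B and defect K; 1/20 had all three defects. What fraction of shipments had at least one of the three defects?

By inclusion–exclusion:
P(at least one) = 1/2 + 7/20 + 5/12 − 3/20 − 3/20 − 1/10 + 1/20 = 11/12

11/12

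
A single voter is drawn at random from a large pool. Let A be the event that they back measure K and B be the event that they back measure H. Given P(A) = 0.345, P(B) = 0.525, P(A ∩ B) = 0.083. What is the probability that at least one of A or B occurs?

0.787

Apply inclusion-exclusion:
P(A ∪ B) = 0.345 + 0.525 − 0.083 = 0.787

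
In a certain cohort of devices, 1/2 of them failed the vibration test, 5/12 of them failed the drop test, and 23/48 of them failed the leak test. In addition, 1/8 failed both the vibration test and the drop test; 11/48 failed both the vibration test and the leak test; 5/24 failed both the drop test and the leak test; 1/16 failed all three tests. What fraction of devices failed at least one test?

P(≥1) = 1/2 + 5/12 + 23/48 − 1/8 − 11/48 − 5/24 + 1/16 = 43/48

43/48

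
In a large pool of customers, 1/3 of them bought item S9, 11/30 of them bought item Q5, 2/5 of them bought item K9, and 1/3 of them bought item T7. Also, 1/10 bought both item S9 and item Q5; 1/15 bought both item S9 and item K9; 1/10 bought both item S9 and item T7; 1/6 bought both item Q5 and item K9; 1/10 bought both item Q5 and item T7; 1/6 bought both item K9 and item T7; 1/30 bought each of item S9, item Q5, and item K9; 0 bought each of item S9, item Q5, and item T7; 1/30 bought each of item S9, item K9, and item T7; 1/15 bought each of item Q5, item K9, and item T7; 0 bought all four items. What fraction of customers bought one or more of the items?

Using inclusion–exclusion:
P(union) = 1/3 + 11/30 + 2/5 + 1/3 − 1/10 − 1/15 − 1/10 − 1/6 − 1/10 − 1/6 + 1/30 + 0 + 1/30 + 1/15 − 0 = 13/15

13/15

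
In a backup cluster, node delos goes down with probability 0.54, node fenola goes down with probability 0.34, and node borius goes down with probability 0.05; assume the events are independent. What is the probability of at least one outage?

0.71158

Independence gives P(none) = ∏(1 − pᵢ).
P(none) = (1 − 0.54) × (1 − 0.34) × (1 − 0.05) = 0.46 × 0.66 × 0.95 = 0.28842
P(at least one) = 1 − 0.28842 = 0.71158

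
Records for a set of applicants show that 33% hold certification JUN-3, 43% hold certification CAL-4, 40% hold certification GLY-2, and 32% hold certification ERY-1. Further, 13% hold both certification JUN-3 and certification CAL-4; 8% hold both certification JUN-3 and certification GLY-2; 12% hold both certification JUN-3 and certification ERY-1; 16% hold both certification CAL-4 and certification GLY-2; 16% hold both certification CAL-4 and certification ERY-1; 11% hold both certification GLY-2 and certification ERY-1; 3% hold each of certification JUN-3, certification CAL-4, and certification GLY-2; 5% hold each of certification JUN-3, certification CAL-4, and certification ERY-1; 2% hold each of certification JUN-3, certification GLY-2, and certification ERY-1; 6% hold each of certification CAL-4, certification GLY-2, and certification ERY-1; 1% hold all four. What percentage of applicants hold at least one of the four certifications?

87%

Using inclusion–exclusion:
P(union) = 33 + 43 + 40 + 32 − 13 − 8 − 12 − 16 − 16 − 11 + 3 + 5 + 2 + 6 − 1 = 87%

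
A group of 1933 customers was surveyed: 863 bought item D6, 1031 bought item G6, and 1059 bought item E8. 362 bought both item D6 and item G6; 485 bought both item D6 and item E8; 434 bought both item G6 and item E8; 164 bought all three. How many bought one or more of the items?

1836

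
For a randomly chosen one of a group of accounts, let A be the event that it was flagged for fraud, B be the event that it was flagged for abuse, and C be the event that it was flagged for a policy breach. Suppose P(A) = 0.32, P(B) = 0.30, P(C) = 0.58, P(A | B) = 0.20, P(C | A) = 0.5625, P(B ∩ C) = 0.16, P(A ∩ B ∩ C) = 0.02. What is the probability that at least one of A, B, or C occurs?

0.82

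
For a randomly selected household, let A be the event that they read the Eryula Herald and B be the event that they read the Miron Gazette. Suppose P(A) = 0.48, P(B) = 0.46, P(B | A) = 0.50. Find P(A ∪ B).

0.70

P(A ∩ B) = P(A)·P(B|A) = 0.48 × 0.50 = 0.24
Apply inclusion-exclusion:
P(A ∪ B) = 0.48 + 0.46 − 0.24 = 0.70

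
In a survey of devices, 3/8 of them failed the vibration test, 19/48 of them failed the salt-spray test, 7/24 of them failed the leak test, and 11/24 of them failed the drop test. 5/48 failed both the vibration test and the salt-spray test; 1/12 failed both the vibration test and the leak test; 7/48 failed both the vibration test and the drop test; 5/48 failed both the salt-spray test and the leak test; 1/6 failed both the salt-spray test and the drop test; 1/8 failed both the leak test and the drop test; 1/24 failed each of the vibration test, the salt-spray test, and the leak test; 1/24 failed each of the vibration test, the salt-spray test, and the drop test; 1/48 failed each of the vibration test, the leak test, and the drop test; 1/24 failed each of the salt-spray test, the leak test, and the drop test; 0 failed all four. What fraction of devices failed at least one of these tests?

15/16

Inclusion–exclusion gives
P(at least one) = 3/8 + 19/48 + 7/24 + 11/24 − 5/48 − 1/12 − 7/48 − 5/48 − 1/6 − 1/8 + 1/24 + 1/24 + 1/48 + 1/24 − 0 = 15/16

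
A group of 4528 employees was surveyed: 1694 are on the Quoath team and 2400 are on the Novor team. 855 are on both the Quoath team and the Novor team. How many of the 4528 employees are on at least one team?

3239

|union| = 1694 + 2400 − 855 = 3239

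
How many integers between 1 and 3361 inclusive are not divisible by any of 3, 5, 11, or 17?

1534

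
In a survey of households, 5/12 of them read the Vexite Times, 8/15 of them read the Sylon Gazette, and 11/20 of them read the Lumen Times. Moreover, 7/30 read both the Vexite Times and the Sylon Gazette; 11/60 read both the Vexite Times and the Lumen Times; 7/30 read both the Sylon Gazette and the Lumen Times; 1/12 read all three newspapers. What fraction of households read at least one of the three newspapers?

P(≥1) = 5/12 + 8/15 + 11/20 − 7/30 − 11/60 − 7/30 + 1/12 = 14/15

14/15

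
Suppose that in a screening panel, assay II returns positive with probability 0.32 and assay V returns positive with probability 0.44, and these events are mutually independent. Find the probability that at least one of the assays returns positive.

0.6192

P(none) = (1 − 0.32) × (1 − 0.44) = 0.68 × 0.56 = 0.3808
P(at least one) = 1 − 0.3808 = 0.6192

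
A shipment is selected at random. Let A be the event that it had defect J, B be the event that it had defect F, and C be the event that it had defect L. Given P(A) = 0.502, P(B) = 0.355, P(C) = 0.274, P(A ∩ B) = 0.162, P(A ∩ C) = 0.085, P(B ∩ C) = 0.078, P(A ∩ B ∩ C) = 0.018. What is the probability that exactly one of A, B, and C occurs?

0.535

By inclusion–exclusion (exactly-one form):
P(exactly one) = 0.502 + 0.355 + 0.274 − 2·0.162 − 2·0.085 − 2·0.078 + 3·0.018 = 0.535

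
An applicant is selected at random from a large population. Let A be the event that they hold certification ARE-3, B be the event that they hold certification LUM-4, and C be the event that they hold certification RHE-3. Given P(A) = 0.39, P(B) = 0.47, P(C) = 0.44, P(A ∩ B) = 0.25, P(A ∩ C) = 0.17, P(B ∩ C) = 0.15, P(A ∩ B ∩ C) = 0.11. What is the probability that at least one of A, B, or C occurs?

0.84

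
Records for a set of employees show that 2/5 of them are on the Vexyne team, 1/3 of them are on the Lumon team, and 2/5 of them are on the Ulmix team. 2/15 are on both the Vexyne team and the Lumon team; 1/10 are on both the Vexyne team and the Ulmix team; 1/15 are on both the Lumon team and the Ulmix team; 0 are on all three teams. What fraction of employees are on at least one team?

P(union) = 2/5 + 1/3 + 2/5 − 2/15 − 1/10 − 1/15 + 0 = 5/6

5/6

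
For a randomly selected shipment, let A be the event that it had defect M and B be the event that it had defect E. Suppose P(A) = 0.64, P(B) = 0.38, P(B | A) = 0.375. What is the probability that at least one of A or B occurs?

P(A ∩ B) = P(A)·P(B|A) = 0.64 × 0.375 = 0.24
Apply inclusion-exclusion:
P(A ∪ B) = 0.64 + 0.38 − 0.24 = 0.78

0.78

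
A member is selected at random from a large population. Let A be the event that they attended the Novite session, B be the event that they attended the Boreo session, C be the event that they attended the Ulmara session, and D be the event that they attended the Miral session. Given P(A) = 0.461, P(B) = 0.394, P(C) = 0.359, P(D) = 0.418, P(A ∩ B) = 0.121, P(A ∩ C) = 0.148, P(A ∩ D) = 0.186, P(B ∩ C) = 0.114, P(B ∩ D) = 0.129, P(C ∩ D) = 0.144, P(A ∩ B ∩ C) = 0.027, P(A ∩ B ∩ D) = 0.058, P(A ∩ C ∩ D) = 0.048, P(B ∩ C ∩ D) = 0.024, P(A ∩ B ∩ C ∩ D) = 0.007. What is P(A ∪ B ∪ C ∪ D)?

Using inclusion–exclusion:
P(A ∪ B ∪ C ∪ D) = 0.461 + 0.394 + 0.359 + 0.418 − 0.121 − 0.148 − 0.186 − 0.114 − 0.129 − 0.144 + 0.027 + 0.058 + 0.048 + 0.024 − 0.007 = 0.940

0.940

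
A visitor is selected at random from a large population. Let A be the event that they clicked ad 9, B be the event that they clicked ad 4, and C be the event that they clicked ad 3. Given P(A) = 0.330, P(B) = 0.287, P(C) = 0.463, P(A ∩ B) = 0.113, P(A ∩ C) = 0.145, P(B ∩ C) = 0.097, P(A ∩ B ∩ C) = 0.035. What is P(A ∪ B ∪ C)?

P(A ∪ B ∪ C) = 0.330 + 0.287 + 0.463 − 0.113 − 0.145 − 0.097 + 0.035 = 0.760

0.760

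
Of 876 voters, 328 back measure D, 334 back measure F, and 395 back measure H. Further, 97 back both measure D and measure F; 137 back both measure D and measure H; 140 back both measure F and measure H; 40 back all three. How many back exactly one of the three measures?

429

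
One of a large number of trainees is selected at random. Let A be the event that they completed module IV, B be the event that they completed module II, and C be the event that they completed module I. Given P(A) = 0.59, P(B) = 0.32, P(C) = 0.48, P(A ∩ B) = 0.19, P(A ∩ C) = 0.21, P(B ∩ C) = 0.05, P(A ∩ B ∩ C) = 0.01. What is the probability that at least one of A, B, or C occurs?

P(A ∪ B ∪ C) = 0.59 + 0.32 + 0.48 − 0.19 − 0.21 − 0.05 + 0.01 = 0.95

0.95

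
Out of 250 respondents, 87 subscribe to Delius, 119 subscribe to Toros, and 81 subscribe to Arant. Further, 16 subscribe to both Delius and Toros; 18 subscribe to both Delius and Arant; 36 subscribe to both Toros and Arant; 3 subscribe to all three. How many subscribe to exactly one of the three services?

156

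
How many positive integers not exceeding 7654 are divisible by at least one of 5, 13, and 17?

2333

1530 + 588 + 450 − 117 − 90 − 34 + 6 = 2333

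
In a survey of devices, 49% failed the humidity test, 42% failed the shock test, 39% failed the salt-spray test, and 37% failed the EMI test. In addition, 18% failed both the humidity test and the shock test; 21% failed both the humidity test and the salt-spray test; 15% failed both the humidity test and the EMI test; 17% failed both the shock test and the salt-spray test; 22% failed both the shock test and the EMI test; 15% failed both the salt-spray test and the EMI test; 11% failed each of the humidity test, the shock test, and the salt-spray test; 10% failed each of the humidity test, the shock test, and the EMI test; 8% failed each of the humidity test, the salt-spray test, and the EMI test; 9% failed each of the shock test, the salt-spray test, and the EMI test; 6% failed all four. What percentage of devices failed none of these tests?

By inclusion-exclusion,
P(≥1) = 49 + 42 + 39 + 37 − 18 − 21 − 15 − 17 − 22 − 15 + 11 + 10 + 8 + 9 − 6 = 91%
P(none) = 100% − 91% = 9%

9%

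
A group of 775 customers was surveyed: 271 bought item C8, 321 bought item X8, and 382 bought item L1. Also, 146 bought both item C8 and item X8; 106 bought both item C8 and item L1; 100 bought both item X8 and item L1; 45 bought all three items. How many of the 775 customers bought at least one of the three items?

Apply inclusion-exclusion:
N(≥1) = 271 + 321 + 382 − 146 − 106 − 100 + 45 = 667

667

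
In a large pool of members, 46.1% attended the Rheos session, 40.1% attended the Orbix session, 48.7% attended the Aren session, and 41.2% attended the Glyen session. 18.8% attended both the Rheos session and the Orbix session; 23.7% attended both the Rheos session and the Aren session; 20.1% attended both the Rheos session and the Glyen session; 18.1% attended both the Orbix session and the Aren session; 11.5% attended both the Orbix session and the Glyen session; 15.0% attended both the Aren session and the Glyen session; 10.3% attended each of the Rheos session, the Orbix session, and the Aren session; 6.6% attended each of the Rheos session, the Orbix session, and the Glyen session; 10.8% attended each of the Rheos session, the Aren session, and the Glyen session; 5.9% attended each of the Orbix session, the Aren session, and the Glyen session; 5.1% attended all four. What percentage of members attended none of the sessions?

Inclusion–exclusion gives
P(≥1) = 46.1 + 40.1 + 48.7 + 41.2 − 18.8 − 23.7 − 20.1 − 18.1 − 11.5 − 15.0 + 10.3 + 6.6 + 10.8 + 5.9 − 5.1 = 97.4%
P(none) = 100% − 97.4% = 2.6%

2.6%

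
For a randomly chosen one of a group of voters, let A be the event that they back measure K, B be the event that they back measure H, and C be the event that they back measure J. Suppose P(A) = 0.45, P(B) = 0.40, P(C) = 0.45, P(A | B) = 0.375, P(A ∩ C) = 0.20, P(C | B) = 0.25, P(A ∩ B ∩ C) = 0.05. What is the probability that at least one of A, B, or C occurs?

P(A ∩ B) = P(B)·P(A|B) = 0.40 × 0.375 = 0.15
P(B ∩ C) = P(B)·P(C|B) = 0.40 × 0.25 = 0.10
By inclusion-exclusion,
P(A ∪ B ∪ C) = 0.45 + 0.40 + 0.45 − 0.15 − 0.20 − 0.10 + 0.05 = 0.90

0.90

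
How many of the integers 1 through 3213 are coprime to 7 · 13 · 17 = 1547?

2392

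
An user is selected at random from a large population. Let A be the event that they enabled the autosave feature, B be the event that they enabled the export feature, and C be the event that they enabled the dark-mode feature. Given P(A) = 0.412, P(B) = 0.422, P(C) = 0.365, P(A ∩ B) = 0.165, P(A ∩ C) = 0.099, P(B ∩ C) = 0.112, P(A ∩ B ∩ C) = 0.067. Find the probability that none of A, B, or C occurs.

0.110

Using inclusion–exclusion:
P(A ∪ B ∪ C) = 0.412 + 0.422 + 0.365 − 0.165 − 0.099 − 0.112 + 0.067 = 0.890
P(none) = 1 − 0.890 = 0.110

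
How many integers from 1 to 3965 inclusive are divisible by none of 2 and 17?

1982 + 233 − 116 = 2099
3965 − 2099 = 1866

1866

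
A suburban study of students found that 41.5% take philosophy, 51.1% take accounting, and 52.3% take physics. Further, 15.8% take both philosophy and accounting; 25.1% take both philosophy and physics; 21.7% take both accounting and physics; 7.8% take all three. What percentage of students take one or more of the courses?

Inclusion–exclusion gives
P(at least one) = 41.5 + 51.1 + 52.3 − 15.8 − 25.1 − 21.7 + 7.8 = 90.1%

90.1%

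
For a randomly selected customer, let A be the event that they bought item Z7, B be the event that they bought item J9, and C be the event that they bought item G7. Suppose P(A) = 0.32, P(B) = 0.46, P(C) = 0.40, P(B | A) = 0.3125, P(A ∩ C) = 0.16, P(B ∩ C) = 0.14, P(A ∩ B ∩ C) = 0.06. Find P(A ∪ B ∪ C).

P(A ∩ B) = P(A)·P(B|A) = 0.32 × 0.3125 = 0.10
By inclusion–exclusion:
P(A ∪ B ∪ C) = 0.32 + 0.46 + 0.40 − 0.10 − 0.16 − 0.14 + 0.06 = 0.84

0.84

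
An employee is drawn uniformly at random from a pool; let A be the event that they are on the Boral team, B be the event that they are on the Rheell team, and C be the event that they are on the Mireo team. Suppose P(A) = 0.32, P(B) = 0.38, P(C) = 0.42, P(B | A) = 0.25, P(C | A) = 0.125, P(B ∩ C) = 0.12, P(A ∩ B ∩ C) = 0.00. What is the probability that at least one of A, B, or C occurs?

P(A ∩ B) = P(A)·P(B|A) = 0.32 × 0.25 = 0.08
P(A ∩ C) = P(A)·P(C|A) = 0.32 × 0.125 = 0.04
By inclusion–exclusion:
P(A ∪ B ∪ C) = 0.32 + 0.38 + 0.42 − 0.08 − 0.04 − 0.12 + 0.00 = 0.88

0.88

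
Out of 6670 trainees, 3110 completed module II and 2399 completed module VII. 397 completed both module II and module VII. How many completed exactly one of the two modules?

4715

Using the inclusion–exclusion count for exactly one event:
N(exactly one) = 3110 + 2399 − 2·397 = 4715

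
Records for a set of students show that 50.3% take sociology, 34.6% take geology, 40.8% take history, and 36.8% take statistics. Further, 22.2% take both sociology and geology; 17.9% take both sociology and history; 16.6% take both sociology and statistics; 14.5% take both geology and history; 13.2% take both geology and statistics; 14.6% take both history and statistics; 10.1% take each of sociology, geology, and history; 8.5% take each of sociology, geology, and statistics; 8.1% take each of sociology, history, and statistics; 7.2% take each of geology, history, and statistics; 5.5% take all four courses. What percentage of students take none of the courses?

8.1%

P(≥1) = 50.3 + 34.6 + 40.8 + 36.8 − 22.2 − 17.9 − 16.6 − 14.5 − 13.2 − 14.6 + 10.1 + 8.5 + 8.1 + 7.2 − 5.5 = 91.9%
P(none) = 100% − 91.9% = 8.1%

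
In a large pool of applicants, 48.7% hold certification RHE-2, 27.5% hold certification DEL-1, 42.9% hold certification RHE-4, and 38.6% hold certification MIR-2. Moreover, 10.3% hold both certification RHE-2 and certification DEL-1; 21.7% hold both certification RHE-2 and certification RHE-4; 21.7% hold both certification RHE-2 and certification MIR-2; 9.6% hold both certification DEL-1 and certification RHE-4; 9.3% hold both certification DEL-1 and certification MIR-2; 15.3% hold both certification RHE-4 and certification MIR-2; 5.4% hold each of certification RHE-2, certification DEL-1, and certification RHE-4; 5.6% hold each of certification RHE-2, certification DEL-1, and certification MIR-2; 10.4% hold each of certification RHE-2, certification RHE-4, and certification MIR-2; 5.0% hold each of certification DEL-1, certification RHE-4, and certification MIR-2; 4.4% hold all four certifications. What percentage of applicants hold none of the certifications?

8.2%

By inclusion-exclusion,
P(union) = 48.7 + 27.5 + 42.9 + 38.6 − 10.3 − 21.7 − 21.7 − 9.6 − 9.3 − 15.3 + 5.4 + 5.6 + 10.4 + 5.0 − 4.4 = 91.8%
P(none) = 100% − 91.8% = 8.2%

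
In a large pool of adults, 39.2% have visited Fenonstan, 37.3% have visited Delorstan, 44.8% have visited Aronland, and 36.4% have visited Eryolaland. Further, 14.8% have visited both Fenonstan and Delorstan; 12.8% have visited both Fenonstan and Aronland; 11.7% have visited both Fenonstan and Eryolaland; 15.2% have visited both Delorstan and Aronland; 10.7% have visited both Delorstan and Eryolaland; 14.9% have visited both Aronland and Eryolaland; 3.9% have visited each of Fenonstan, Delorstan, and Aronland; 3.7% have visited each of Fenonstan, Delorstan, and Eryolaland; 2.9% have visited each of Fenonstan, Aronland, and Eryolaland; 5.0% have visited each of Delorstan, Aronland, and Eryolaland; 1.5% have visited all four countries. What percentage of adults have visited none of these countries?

8.4%

Apply inclusion-exclusion:
P(union) = 39.2 + 37.3 + 44.8 + 36.4 − 14.8 − 12.8 − 11.7 − 15.2 − 10.7 − 14.9 + 3.9 + 3.7 + 2.9 + 5.0 − 1.5 = 91.6%
P(none) = 100% − 91.6% = 8.4%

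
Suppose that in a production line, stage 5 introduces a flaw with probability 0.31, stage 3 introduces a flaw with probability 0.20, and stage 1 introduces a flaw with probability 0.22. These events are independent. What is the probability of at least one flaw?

0.56944

Since the events are independent, P(none) is the product of the individual non-occurrence probabilities.
P(none) = (1 − 0.31) × (1 − 0.20) × (1 − 0.22) = 0.69 × 0.80 × 0.78 = 0.43056
P(at least one) = 1 − 0.43056 = 0.56944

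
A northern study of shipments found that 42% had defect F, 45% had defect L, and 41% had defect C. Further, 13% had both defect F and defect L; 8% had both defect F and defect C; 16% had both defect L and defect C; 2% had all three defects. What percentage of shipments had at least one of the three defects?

93%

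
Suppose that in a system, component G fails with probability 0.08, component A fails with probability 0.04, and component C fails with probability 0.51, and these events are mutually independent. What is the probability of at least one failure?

P(none) = (1 − 0.08) × (1 − 0.04) × (1 − 0.51) = 0.92 × 0.96 × 0.49 = 0.432768
P(at least one) = 1 − 0.432768 = 0.567232

0.567232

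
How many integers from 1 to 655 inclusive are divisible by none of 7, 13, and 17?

93 + 50 + 38 − 7 − 5 − 2 + 0 = 167
655 − 167 = 488

488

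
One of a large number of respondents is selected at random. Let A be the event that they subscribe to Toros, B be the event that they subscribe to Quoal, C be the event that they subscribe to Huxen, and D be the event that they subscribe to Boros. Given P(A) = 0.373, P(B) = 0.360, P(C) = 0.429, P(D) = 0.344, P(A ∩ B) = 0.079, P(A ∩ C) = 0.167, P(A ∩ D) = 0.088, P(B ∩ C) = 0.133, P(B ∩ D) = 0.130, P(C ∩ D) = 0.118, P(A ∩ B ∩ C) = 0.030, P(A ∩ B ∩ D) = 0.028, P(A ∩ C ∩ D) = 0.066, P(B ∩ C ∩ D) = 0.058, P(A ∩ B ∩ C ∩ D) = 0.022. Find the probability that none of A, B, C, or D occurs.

0.049

Using inclusion–exclusion:
P(A ∪ B ∪ C ∪ D) = 0.373 + 0.360 + 0.429 + 0.344 − 0.079 − 0.167 − 0.088 − 0.133 − 0.130 − 0.118 + 0.030 + 0.028 + 0.066 + 0.058 − 0.022 = 0.951
P(none) = 1 − 0.951 = 0.049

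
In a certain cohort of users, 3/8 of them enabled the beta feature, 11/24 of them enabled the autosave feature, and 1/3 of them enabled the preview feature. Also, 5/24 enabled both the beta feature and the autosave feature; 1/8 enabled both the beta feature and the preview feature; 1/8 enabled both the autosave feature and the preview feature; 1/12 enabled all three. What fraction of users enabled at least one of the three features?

19/24

P(union) = 3/8 + 11/24 + 1/3 − 5/24 − 1/8 − 1/8 + 1/12 = 19/24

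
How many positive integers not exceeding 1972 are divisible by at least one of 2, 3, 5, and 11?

1494

By inclusion-exclusion,
⌊1972/2⌋ + ⌊1972/3⌋ + ⌊1972/5⌋ + ⌊1972/11⌋ − ⌊1972/6⌋ − ⌊1972/10⌋ − ⌊1972/22⌋ − ⌊1972/15⌋ − ⌊1972/33⌋ − ⌊1972/55⌋ + ⌊1972/30⌋ + ⌊1972/66⌋ + ⌊1972/110⌋ + ⌊1972/165⌋ − ⌊1972/330⌋ = 986 + 657 + 394 + 179 − 328 − 197 − 89 − 131 − 59 − 35 + 65 + 29 + 17 + 11 − 5 = 1494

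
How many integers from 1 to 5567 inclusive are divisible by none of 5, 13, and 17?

3869

floor(5567/5) + floor(5567/13) + floor(5567/17) − floor(5567/65) − floor(5567/85) − floor(5567/221) + floor(5567/1105) = 1113 + 428 + 327 − 85 − 65 − 25 + 5 = 1698
5567 − 1698 = 3869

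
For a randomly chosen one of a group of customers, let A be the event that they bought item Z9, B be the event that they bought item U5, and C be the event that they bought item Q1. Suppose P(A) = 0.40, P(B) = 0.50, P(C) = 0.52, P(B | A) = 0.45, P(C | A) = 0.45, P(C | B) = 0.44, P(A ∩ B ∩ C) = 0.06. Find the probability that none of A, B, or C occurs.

0.10

P(A ∩ B) = P(A)·P(B|A) = 0.40 × 0.45 = 0.18
P(A ∩ C) = P(A)·P(C|A) = 0.40 × 0.45 = 0.18
P(B ∩ C) = P(B)·P(C|B) = 0.50 × 0.44 = 0.22
Inclusion–exclusion gives
P(A ∪ B ∪ C) = 0.40 + 0.50 + 0.52 − 0.18 − 0.18 − 0.22 + 0.06 = 0.90
P(none) = 1 − 0.90 = 0.10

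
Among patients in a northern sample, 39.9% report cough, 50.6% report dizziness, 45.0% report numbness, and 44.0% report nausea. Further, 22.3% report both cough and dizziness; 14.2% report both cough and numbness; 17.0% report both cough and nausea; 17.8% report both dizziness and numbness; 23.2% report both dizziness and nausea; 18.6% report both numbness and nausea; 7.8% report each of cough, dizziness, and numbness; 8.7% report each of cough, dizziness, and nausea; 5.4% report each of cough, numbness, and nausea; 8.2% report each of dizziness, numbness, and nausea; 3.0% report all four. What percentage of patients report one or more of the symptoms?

93.5%

Using inclusion–exclusion:
P(≥1) = 39.9 + 50.6 + 45.0 + 44.0 − 22.3 − 14.2 − 17.0 − 17.8 − 23.2 − 18.6 + 7.8 + 8.7 + 5.4 + 8.2 − 3.0 = 93.5%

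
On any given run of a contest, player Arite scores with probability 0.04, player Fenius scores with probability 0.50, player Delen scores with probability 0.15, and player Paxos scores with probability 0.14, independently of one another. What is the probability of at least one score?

P(none) = (1 − 0.04) × (1 − 0.50) × (1 − 0.15) × (1 − 0.14) = 0.96 × 0.50 × 0.85 × 0.86 = 0.35088
P(at least one) = 1 − 0.35088 = 0.64912

0.64912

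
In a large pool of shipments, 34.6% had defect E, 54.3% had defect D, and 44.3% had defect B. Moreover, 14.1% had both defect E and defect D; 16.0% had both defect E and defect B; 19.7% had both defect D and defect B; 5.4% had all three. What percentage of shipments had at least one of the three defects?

Using inclusion–exclusion:
P(≥1) = 34.6 + 54.3 + 44.3 − 14.1 − 16.0 − 19.7 + 5.4 = 88.8%

88.8%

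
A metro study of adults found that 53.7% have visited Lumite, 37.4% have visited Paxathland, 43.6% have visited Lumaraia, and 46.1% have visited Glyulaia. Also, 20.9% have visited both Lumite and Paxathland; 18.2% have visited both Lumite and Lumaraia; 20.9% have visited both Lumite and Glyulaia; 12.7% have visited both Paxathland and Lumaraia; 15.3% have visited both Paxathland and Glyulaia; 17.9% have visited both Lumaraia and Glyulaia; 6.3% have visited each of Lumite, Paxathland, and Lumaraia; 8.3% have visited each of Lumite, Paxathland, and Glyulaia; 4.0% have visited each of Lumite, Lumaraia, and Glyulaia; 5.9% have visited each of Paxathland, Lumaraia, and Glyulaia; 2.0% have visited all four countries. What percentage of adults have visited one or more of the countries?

Apply inclusion-exclusion:
P(≥1) = 53.7 + 37.4 + 43.6 + 46.1 − 20.9 − 18.2 − 20.9 − 12.7 − 15.3 − 17.9 + 6.3 + 8.3 + 4.0 + 5.9 − 2.0 = 97.4%

97.4%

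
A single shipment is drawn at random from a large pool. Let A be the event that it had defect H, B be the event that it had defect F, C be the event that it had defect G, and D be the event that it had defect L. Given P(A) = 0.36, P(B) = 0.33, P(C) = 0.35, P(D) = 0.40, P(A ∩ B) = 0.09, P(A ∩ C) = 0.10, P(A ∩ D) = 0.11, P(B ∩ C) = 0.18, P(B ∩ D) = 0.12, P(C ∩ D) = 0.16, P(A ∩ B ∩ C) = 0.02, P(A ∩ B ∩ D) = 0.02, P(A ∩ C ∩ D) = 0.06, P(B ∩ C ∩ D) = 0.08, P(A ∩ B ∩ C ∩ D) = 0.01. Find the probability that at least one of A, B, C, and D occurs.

P(A ∪ B ∪ C ∪ D) = 0.36 + 0.33 + 0.35 + 0.40 − 0.09 − 0.10 − 0.11 − 0.18 − 0.12 − 0.16 + 0.02 + 0.02 + 0.06 + 0.08 − 0.01 = 0.85

0.85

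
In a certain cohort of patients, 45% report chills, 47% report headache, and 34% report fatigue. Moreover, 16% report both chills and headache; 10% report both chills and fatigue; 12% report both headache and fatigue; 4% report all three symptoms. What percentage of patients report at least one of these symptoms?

Inclusion–exclusion gives
P(union) = 45 + 47 + 34 − 16 − 10 − 12 + 4 = 92%

92%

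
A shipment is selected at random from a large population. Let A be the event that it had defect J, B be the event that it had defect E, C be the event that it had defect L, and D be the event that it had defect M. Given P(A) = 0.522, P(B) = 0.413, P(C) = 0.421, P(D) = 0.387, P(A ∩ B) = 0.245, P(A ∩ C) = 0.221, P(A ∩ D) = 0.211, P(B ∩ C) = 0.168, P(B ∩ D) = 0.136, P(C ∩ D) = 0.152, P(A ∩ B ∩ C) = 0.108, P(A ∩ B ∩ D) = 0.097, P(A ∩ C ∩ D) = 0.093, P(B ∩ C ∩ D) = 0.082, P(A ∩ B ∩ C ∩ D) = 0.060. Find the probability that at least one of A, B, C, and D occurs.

Apply inclusion-exclusion:
P(A ∪ B ∪ C ∪ D) = 0.522 + 0.413 + 0.421 + 0.387 − 0.245 − 0.221 − 0.211 − 0.168 − 0.136 − 0.152 + 0.108 + 0.097 + 0.093 + 0.082 − 0.060 = 0.930

0.930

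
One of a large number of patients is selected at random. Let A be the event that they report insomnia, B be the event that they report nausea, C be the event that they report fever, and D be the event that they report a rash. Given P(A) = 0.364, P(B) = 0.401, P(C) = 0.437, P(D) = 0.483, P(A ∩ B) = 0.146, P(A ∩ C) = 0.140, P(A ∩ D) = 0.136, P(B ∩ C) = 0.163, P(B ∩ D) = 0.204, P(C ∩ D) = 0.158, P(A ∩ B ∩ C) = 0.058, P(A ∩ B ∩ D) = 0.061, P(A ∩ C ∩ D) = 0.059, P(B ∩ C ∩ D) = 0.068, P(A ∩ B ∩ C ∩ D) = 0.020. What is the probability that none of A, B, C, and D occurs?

0.036

Using inclusion–exclusion:
P(A ∪ B ∪ C ∪ D) = 0.364 + 0.401 + 0.437 + 0.483 − 0.146 − 0.140 − 0.136 − 0.163 − 0.204 − 0.158 + 0.058 + 0.061 + 0.059 + 0.068 − 0.020 = 0.964
P(none) = 1 − 0.964 = 0.036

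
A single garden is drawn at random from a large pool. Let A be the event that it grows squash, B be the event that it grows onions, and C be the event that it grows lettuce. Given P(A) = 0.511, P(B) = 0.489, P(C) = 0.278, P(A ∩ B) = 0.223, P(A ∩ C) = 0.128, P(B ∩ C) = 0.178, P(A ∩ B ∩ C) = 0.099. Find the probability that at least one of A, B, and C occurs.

0.848

P(A ∪ B ∪ C) = 0.511 + 0.489 + 0.278 − 0.223 − 0.128 − 0.178 + 0.099 = 0.848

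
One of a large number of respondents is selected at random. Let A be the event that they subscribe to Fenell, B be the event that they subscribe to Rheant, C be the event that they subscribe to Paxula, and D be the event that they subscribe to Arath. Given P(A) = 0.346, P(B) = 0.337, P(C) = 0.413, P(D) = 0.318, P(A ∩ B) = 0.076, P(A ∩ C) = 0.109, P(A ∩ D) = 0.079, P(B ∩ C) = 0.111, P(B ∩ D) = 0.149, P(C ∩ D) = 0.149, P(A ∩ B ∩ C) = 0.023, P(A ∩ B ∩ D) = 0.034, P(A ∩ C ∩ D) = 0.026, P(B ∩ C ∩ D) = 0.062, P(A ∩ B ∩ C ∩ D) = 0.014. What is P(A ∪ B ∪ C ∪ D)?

Using inclusion–exclusion:
P(A ∪ B ∪ C ∪ D) = 0.346 + 0.337 + 0.413 + 0.318 − 0.076 − 0.109 − 0.079 − 0.111 − 0.149 − 0.149 + 0.023 + 0.034 + 0.026 + 0.062 − 0.014 = 0.872

0.872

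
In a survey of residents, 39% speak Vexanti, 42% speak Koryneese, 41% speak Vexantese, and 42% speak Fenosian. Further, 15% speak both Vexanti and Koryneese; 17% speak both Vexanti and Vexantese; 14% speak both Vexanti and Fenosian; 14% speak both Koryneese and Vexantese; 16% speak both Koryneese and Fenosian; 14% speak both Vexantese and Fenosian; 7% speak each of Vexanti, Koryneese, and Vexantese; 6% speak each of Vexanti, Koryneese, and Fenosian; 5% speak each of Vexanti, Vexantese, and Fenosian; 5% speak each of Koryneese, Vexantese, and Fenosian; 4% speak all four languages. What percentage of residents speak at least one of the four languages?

By inclusion–exclusion:
P(at least one) = 39 + 42 + 41 + 42 − 15 − 17 − 14 − 14 − 16 − 14 + 7 + 6 + 5 + 5 − 4 = 93%

93%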